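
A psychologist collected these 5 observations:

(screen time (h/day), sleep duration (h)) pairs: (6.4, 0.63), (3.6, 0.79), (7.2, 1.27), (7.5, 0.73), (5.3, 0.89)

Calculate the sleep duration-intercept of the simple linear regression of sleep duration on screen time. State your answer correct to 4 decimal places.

0.6529

n = 5, Σx = 30, Σy = 4.31, Σxy = 26.212, Σx² = 190.1
Sxx = Σx² − (Σx)²/n = 190.1 − 180 = 10.1
Sxy = Σxy − (Σx)(Σy)/n = 26.212 − 25.86 = 0.352
b = Sxy/Sxx = 0.352/10.1 = 0.034851
a = ȳ − b·x̄ = 0.862 − 0.034851·6 = 0.652891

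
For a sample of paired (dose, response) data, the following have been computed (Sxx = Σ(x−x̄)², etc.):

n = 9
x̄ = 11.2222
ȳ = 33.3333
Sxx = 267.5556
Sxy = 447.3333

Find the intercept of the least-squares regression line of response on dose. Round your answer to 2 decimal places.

b = Sxy/Sxx = 447.3333/267.5556 = 1.671927
a = ȳ − b·x̄ = 33.3333 − 1.671927·11.2222 = 14.570606

14.57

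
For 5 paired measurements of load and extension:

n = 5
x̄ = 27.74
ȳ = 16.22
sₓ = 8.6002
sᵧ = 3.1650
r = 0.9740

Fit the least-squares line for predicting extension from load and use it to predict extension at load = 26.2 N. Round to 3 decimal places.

b = r · sᵧ/sₓ = 0.974 · 3.165/8.6002 = 0.358446
a = ȳ − b·x̄ = 16.22 − 0.358446·27.74 = 6.276699
ŷ(26.2) = a + b·26.2 = 6.276699 + 0.358446·26.2 = 15.667993

15.668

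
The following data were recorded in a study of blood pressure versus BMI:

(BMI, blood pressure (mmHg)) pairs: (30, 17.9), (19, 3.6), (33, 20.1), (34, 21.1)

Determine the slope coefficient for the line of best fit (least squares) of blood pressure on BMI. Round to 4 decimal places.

n = 4, Σx = 116, Σy = 62.7, Σxy = 1986.1, Σx² = 3506
Sxx = Σx² − (Σx)²/n = 3506 − 3364 = 142
Sxy = Σxy − (Σx)(Σy)/n = 1986.1 − 1818.3 = 167.8
b = Sxy/Sxx = 167.8/142 = 1.181690

1.1817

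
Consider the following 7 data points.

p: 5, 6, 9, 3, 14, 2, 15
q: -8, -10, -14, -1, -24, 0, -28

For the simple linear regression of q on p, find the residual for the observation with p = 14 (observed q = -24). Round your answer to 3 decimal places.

n = 7, Σx = 54, Σy = -85, Σxy = -985, Σx² = 576
Sxx = Σx² − (Σx)²/n = 576 − 416.571429 = 159.428571
Sxy = Σxy − (Σx)(Σy)/n = -985 − (-655.714286) = -329.285714
b = Sxy/Sxx = -329.285714/159.428571 = -2.065412
a = ȳ − b·x̄ = -12.142857 − (-2.065412)·7.714286 = 3.790323
ŷ(14) = 3.790323 + (-2.065412)·14 = -25.125448
residual = y − ŷ = -24 − (-25.125448) = 1.125448

1.125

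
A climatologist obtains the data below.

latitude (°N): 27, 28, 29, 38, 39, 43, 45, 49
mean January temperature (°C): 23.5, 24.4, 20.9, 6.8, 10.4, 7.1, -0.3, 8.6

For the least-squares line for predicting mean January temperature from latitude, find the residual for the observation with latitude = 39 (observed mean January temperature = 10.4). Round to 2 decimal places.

n = 8, Σx = 298, Σy = 101.4, Σxy = 3301, Σx² = 11594
Sxx = Σx² − (Σx)²/n = 11594 − 11100.5 = 493.5
Sxy = Σxy − (Σx)(Σy)/n = 3301 − 3777.15 = -476.15
b = Sxy/Sxx = -476.15/493.5 = -0.964843
a = ȳ − b·x̄ = 12.675 − (-0.964843)·37.25 = 48.615400
ŷ(39) = 48.615400 + (-0.964843)·39 = 10.986525
residual = y − ŷ = 10.4 − 10.986525 = -0.586525

-0.59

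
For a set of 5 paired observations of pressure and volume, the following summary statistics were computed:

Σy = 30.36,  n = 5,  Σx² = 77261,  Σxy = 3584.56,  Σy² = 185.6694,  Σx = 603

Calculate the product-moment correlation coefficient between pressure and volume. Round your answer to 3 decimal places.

Sxx = Σx² − (Σx)²/n = 77261 − 72721.8 = 4539.2
Sxy = Σxy − (Σx)(Σy)/n = 3584.56 − 3661.416 = -76.856
Syy = Σy² − (Σy)²/n = 185.6694 − 184.34592 = 1.32348
r = Sxy/√(Sxx·Syy) = -76.856/√(6007.540416) = -76.856/77.508325 = -0.991584

-0.992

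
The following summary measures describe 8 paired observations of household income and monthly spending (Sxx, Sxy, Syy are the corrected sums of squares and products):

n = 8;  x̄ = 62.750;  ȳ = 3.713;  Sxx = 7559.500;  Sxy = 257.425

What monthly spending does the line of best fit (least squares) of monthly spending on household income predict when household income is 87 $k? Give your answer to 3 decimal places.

b = Sxy/Sxx = 257.425/7559.5 = 0.034053
a = ȳ − b·x̄ = 3.713 − 0.034053·62.75 = 1.576163
ŷ(87) = a + b·87 = 1.576163 + 0.034053·87 = 4.538790

4.539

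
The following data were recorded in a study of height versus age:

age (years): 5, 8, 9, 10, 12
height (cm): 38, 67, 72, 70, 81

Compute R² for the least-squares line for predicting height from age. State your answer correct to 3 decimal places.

n = 5, Σx = 44, Σy = 328, Σxy = 3046, Σx² = 414, Σy² = 22578
Sxx = Σx² − (Σx)²/n = 414 − 387.2 = 26.8
Sxy = Σxy − (Σx)(Σy)/n = 3046 − 2886.4 = 159.6
Syy = Σy² − (Σy)²/n = 22578 − 21516.8 = 1061.2
R² = Sxy²/(Sxx·Syy) = (159.6)²/(26.8·1061.2) = 0.895641

0.896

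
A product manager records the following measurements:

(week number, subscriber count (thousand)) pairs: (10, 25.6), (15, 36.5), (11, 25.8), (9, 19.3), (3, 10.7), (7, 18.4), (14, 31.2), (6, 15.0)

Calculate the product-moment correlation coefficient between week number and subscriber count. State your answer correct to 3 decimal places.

n = 8, Σx = 75, Σy = 182.5, Σxy = 1948.7, Σx² = 817, Σy² = 4677.23
Sxx = Σx² − (Σx)²/n = 817 − 703.125 = 113.875
Sxy = Σxy − (Σx)(Σy)/n = 1948.7 − 1710.9375 = 237.7625
Syy = Σy² − (Σy)²/n = 4677.23 − 4163.28125 = 513.94875
r = Sxy/√(Sxx·Syy) = 237.7625/√(58525.913906) = 237.7625/241.921297 = 0.982809

0.983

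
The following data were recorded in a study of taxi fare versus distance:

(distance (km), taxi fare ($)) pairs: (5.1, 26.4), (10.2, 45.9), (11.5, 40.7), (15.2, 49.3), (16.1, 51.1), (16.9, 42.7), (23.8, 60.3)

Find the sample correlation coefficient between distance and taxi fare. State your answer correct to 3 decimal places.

n = 7, Σx = 98.8, Σy = 316.4, Σxy = 4799.71, Σx² = 1604.6, Σy² = 14961.34
Sxx = Σx² − (Σx)²/n = 1604.6 − 1394.491429 = 210.108571
Sxy = Σxy − (Σx)(Σy)/n = 4799.71 − 4465.76 = 333.95
Syy = Σy² − (Σy)²/n = 14961.34 − 14301.28 = 660.06
r = Sxy/√(Sxx·Syy) = 333.95/√(138684.263657) = 333.95/372.403362 = 0.896743

0.897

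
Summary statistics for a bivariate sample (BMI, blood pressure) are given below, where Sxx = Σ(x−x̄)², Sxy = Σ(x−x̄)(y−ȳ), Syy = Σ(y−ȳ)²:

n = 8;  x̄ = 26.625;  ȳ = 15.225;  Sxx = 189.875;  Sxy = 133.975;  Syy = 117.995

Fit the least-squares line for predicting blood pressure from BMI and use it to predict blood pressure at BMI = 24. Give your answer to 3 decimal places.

13.373

b = Sxy/Sxx = 133.975/189.875 = 0.705596
a = ȳ − b·x̄ = 15.225 − 0.705596·26.625 = -3.561488
ŷ(24) = a + b·24 = -3.561488 + 0.705596·24 = 13.372811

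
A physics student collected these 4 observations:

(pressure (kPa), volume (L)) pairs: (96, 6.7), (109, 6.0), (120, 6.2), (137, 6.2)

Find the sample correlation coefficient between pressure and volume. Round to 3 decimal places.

n = 4, Σx = 462, Σy = 25.1, Σxy = 2890.6, Σx² = 54266, Σy² = 157.77
Sxx = Σx² − (Σx)²/n = 54266 − 53361 = 905
Sxy = Σxy − (Σx)(Σy)/n = 2890.6 − 2899.05 = -8.45
Syy = Σy² − (Σy)²/n = 157.77 − 157.5025 = 0.2675
r = Sxy/√(Sxx·Syy) = -8.45/√(242.0875) = -8.45/15.559161 = -0.543088

-0.543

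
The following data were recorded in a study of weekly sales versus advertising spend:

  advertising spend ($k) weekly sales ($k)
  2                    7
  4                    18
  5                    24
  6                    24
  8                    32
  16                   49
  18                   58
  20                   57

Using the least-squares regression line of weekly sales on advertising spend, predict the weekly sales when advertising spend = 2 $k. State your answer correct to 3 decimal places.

12.672

n = 8, Σx = 79, Σy = 269, Σxy = 3574, Σx² = 1125
Sxx = Σx² − (Σx)²/n = 1125 − 780.125 = 344.875
Sxy = Σxy − (Σx)(Σy)/n = 3574 − 2656.375 = 917.625
b = Sxy/Sxx = 917.625/344.875 = 2.660747
a = ȳ − b·x̄ = 33.625 − 2.660747·9.875 = 7.350127
ŷ(2) = a + b·2 = 7.350127 + 2.660747·2 = 12.671620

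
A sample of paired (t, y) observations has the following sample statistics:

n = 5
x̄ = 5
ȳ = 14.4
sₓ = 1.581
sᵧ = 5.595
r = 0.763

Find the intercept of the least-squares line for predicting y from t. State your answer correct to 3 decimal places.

0.899

b = r · sᵧ/sₓ = 0.763 · 5.595/1.581 = 2.700180
a = ȳ − b·x̄ = 14.4 − 2.700180·5 = 0.899099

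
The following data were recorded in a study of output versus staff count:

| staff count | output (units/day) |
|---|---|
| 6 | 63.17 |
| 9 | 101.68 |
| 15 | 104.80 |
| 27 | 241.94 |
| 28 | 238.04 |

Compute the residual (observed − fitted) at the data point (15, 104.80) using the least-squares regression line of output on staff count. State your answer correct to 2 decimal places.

n = 5, Σx = 85, Σy = 749.63, Σxy = 16063.64, Σx² = 1855
Sxx = Σx² − (Σx)²/n = 1855 − 1445 = 410
Sxy = Σxy − (Σx)(Σy)/n = 16063.64 − 12743.71 = 3319.93
b = Sxy/Sxx = 3319.93/410 = 8.097390
a = ȳ − b·x̄ = 149.926 − 8.097390·17 = 12.270366
ŷ(15) = 12.270366 + 8.097390·15 = 133.731220
residual = y − ŷ = 104.80 − 133.731220 = -28.931220

-28.93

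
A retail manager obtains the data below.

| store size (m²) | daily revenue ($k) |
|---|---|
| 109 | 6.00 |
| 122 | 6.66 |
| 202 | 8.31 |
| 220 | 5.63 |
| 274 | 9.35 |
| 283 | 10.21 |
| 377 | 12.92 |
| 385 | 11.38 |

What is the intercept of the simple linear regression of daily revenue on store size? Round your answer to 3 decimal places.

3.188

n = 8, Σx = 1972, Σy = 70.46, Σxy = 19087.21, Σx² = 561488
Sxx = Σx² − (Σx)²/n = 561488 − 486098 = 75390
Sxy = Σxy − (Σx)(Σy)/n = 19087.21 − 17368.39 = 1718.82
b = Sxy/Sxx = 1718.82/75390 = 0.022799
a = ȳ − b·x̄ = 8.8075 − 0.022799·246.5 = 3.187535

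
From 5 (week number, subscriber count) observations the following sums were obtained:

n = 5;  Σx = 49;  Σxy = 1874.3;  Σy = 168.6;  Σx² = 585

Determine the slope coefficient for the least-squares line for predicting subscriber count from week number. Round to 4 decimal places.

2.1185

Sxx = Σx² − (Σx)²/n = 585 − 480.2 = 104.8
Sxy = Σxy − (Σx)(Σy)/n = 1874.3 − 1652.28 = 222.02
b = Sxy/Sxx = 222.02/104.8 = 2.118511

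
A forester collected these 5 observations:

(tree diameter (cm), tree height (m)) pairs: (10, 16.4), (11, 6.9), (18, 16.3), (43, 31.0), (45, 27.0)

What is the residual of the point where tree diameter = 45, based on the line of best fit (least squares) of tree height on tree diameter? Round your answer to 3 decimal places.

-2.413

n = 5, Σx = 127, Σy = 97.6, Σxy = 3081.3, Σx² = 4419
Sxx = Σx² − (Σx)²/n = 4419 − 3225.8 = 1193.2
Sxy = Σxy − (Σx)(Σy)/n = 3081.3 − 2479.04 = 602.26
b = Sxy/Sxx = 602.26/1193.2 = 0.504744
a = ȳ − b·x̄ = 19.52 − 0.504744·25.4 = 6.699514
ŷ(45) = 6.699514 + 0.504744·45 = 29.412974
residual = y − ŷ = 27.0 − 29.412974 = -2.412974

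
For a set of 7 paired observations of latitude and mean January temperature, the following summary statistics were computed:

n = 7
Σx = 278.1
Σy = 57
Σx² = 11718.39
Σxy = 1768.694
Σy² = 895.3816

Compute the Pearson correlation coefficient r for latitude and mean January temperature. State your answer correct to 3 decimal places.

-0.923

Sxx = Σx² − (Σx)²/n = 11718.39 − 11048.515714 = 669.874286
Sxy = Σxy − (Σx)(Σy)/n = 1768.694 − 2264.528571 = -495.834571
Syy = Σy² − (Σy)²/n = 895.3816 − 464.142857 = 431.238743
r = Sxy/√(Sxx·Syy) = -495.834571/√(288875.744844) = -495.834571/537.471622 = -0.922532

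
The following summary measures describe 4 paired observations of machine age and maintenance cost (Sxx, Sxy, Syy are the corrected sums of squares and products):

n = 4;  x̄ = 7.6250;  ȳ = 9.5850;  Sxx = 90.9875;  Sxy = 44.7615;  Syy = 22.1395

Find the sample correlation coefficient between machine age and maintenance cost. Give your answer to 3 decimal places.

0.997

r = Sxy/√(Sxx·Syy) = 44.7615/√(2014.417756) = 44.7615/44.882265 = 0.997309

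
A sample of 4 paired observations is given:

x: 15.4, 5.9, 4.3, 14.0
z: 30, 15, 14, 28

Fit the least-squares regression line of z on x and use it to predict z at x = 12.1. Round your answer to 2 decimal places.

25.04

n = 4, Σx = 39.6, Σy = 87, Σxy = 1002.7, Σx² = 486.46
Sxx = Σx² − (Σx)²/n = 486.46 − 392.04 = 94.42
Sxy = Σxy − (Σx)(Σy)/n = 1002.7 − 861.3 = 141.4
b = Sxy/Sxx = 141.4/94.42 = 1.497564
a = ȳ − b·x̄ = 21.75 − 1.497564·9.9 = 6.924116
ŷ(12.1) = a + b·12.1 = 6.924116 + 1.497564·12.1 = 25.044641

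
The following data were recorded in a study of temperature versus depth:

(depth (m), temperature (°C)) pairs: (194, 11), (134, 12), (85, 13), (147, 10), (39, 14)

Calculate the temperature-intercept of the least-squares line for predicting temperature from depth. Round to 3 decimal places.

14.744

n = 5, Σx = 599, Σy = 60, Σxy = 6863, Σx² = 85947
Sxx = Σx² − (Σx)²/n = 85947 − 71760.2 = 14186.8
Sxy = Σxy − (Σx)(Σy)/n = 6863 − 7188 = -325
b = Sxy/Sxx = -325/14186.8 = -0.022909
a = ȳ − b·x̄ = 12 − (-0.022909)·119.8 = 14.744453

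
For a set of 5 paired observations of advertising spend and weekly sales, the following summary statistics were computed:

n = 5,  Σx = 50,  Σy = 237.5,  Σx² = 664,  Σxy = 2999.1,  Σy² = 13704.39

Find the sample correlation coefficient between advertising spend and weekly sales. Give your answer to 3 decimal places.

0.990

Sxx = Σx² − (Σx)²/n = 664 − 500 = 164
Sxy = Σxy − (Σx)(Σy)/n = 2999.1 − 2375 = 624.1
Syy = Σy² − (Σy)²/n = 13704.39 − 11281.25 = 2423.14
r = Sxy/√(Sxx·Syy) = 624.1/√(397394.96) = 624.1/630.392703 = 0.990018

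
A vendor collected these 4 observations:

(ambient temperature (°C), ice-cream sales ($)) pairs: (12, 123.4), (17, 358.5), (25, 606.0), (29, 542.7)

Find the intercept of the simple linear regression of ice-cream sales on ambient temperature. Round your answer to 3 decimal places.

-135.742

n = 4, Σx = 83, Σy = 1630.6, Σxy = 38463.6, Σx² = 1899
Sxx = Σx² − (Σx)²/n = 1899 − 1722.25 = 176.75
Sxy = Σxy − (Σx)(Σy)/n = 38463.6 − 33834.95 = 4628.65
b = Sxy/Sxx = 4628.65/176.75 = 26.187553
a = ȳ − b·x̄ = 407.65 − 26.187553·20.75 = -135.741726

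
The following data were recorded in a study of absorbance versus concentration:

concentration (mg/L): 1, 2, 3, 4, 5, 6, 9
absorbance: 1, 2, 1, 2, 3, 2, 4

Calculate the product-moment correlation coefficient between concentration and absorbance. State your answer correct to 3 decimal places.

0.853

n = 7, Σx = 30, Σy = 15, Σxy = 79, Σx² = 172, Σy² = 39
Sxx = Σx² − (Σx)²/n = 172 − 128.571429 = 43.428571
Sxy = Σxy − (Σx)(Σy)/n = 79 − 64.285714 = 14.714286
Syy = Σy² − (Σy)²/n = 39 − 32.142857 = 6.857143
r = Sxy/√(Sxx·Syy) = 14.714286/√(297.795918) = 14.714286/17.256764 = 0.852668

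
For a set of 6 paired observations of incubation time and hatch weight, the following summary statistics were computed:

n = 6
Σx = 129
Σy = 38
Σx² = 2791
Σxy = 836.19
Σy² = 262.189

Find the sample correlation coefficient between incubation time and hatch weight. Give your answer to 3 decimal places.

Sxx = Σx² − (Σx)²/n = 2791 − 2773.5 = 17.5
Sxy = Σxy − (Σx)(Σy)/n = 836.19 − 817 = 19.19
Syy = Σy² − (Σy)²/n = 262.189 − 240.666667 = 21.522333
r = Sxy/√(Sxx·Syy) = 19.19/√(376.640833) = 19.19/19.407237 = 0.988806

0.989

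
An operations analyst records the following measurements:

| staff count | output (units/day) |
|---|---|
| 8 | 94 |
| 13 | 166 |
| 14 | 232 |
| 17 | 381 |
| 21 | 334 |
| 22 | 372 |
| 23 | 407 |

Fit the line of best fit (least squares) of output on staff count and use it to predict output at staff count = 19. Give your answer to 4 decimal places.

327.2578

n = 7, Σx = 118, Σy = 1986, Σxy = 37194, Σx² = 2172
Sxx = Σx² − (Σx)²/n = 2172 − 1989.142857 = 182.857143
Sxy = Σxy − (Σx)(Σy)/n = 37194 − 33478.285714 = 3715.714286
b = Sxy/Sxx = 3715.714286/182.857143 = 20.320312
a = ȳ − b·x̄ = 283.714286 − 20.320312·16.857143 = -58.828125
ŷ(19) = a + b·19 = -58.828125 + 20.320312·19 = 327.257812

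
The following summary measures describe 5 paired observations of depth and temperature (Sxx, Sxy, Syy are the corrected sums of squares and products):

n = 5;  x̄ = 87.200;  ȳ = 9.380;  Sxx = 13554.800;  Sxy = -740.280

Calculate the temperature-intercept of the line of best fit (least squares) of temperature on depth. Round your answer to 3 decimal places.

14.142

b = Sxy/Sxx = -740.28/13554.8 = -0.054614
a = ȳ − b·x̄ = 9.38 − (-0.054614)·87.2 = 14.142329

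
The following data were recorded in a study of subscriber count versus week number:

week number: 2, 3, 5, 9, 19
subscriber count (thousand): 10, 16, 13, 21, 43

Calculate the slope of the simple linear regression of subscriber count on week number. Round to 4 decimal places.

1.8630

n = 5, Σx = 38, Σy = 103, Σxy = 1139, Σx² = 480
Sxx = Σx² − (Σx)²/n = 480 − 288.8 = 191.2
Sxy = Σxy − (Σx)(Σy)/n = 1139 − 782.8 = 356.2
b = Sxy/Sxx = 356.2/191.2 = 1.862971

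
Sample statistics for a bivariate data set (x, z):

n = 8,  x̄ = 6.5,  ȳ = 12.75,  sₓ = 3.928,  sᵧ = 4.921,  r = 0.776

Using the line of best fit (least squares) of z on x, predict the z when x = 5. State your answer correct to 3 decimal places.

11.292

b = r · sᵧ/sₓ = 0.776 · 4.921/3.928 = 0.972173
a = ȳ − b·x̄ = 12.75 − 0.972173·6.5 = 6.430875
ŷ(5) = a + b·5 = 6.430875 + 0.972173·5 = 11.291740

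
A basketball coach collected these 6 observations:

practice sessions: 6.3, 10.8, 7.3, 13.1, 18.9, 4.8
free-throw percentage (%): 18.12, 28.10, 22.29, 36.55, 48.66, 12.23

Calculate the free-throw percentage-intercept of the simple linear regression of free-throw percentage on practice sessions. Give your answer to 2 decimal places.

n = 6, Σx = 61.2, Σy = 165.95, Σxy = 2037.536, Σx² = 761.48
Sxx = Σx² − (Σx)²/n = 761.48 − 624.24 = 137.24
Sxy = Σxy − (Σx)(Σy)/n = 2037.536 − 1692.69 = 344.846
b = Sxy/Sxx = 344.846/137.24 = 2.512722
a = ȳ − b·x̄ = 27.658333 − 2.512722·10.2 = 2.028567

2.03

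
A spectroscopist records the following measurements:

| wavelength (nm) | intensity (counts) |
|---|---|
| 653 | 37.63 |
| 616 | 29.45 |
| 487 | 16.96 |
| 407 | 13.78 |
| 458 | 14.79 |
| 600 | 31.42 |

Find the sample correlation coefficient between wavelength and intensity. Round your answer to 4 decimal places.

n = 6, Σx = 3221, Σy = 144.03, Σxy = 82207.39, Σx² = 1778447, Σy² = 3966.8099
Sxx = Σx² − (Σx)²/n = 1778447 − 1729140.166667 = 49306.833333
Sxy = Σxy − (Σx)(Σy)/n = 82207.39 − 77320.105 = 4887.285
Syy = Σy² − (Σy)²/n = 3966.8099 − 3457.44015 = 509.36975
r = Sxy/√(Sxx·Syy) = 4887.285/√(25115409.368292) = 4887.285/5011.527648 = 0.975209

0.9752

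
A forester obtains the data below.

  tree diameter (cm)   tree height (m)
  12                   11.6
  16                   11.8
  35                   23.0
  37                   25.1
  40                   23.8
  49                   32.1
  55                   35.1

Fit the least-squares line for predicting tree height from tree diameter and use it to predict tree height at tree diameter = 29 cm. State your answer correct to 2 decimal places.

19.92

n = 7, Σx = 244, Σy = 162.5, Σxy = 6517.1, Σx² = 10020
Sxx = Σx² − (Σx)²/n = 10020 − 8505.142857 = 1514.857143
Sxy = Σxy − (Σx)(Σy)/n = 6517.1 − 5664.285714 = 852.814286
b = Sxy/Sxx = 852.814286/1514.857143 = 0.562967
a = ȳ − b·x̄ = 23.214286 − 0.562967·34.857143 = 3.590871
ŷ(29) = a + b·29 = 3.590871 + 0.562967·29 = 19.916909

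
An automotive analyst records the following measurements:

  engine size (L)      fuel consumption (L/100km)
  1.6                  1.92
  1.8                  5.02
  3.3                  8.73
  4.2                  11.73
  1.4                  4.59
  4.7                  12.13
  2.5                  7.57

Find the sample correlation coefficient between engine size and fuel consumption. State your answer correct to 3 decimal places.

0.956

n = 7, Σx = 19.5, Σy = 51.69, Σxy = 172.545, Σx² = 64.63, Σy² = 468.2025
Sxx = Σx² − (Σx)²/n = 64.63 − 54.321429 = 10.308571
Sxy = Σxy − (Σx)(Σy)/n = 172.545 − 143.993571 = 28.551429
Syy = Σy² − (Σy)²/n = 468.2025 − 381.693729 = 86.508771
r = Sxy/√(Sxx·Syy) = 28.551429/√(891.781849) = 28.551429/29.862717 = 0.956089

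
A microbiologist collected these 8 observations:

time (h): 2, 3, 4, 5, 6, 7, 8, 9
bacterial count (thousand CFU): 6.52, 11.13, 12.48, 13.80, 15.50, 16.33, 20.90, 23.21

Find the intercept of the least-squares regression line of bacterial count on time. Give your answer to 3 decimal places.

3.268

n = 8, Σx = 44, Σy = 119.87, Σxy = 748.75, Σx² = 284
Sxx = Σx² − (Σx)²/n = 284 − 242 = 42
Sxy = Σxy − (Σx)(Σy)/n = 748.75 − 659.285 = 89.465
b = Sxy/Sxx = 89.465/42 = 2.130119
a = ȳ − b·x̄ = 14.98375 − 2.130119·5.5 = 3.268095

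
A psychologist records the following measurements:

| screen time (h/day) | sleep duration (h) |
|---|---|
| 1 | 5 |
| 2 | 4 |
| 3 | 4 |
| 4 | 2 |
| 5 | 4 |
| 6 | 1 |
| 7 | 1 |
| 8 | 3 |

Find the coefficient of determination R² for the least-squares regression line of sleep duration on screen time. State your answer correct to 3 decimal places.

n = 8, Σx = 36, Σy = 24, Σxy = 90, Σx² = 204, Σy² = 88
Sxx = Σx² − (Σx)²/n = 204 − 162 = 42
Sxy = Σxy − (Σx)(Σy)/n = 90 − 108 = -18
Syy = Σy² − (Σy)²/n = 88 − 72 = 16
R² = Sxy²/(Sxx·Syy) = (-18)²/(42·16) = 0.482143

0.482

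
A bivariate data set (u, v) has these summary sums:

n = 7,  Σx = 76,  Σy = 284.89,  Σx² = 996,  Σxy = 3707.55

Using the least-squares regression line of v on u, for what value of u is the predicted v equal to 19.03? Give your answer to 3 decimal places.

Sxx = Σx² − (Σx)²/n = 996 − 825.142857 = 170.857143
Sxy = Σxy − (Σx)(Σy)/n = 3707.55 − 3093.091429 = 614.458571
b = Sxy/Sxx = 614.458571/170.857143 = 3.596329
a = ȳ − b·x̄ = 40.698571 − 3.596329·10.857143 = 1.652709
Set a + b·x = 19.03: x = (19.03 − 1.652709) / 3.596329 = 4.831952

4.832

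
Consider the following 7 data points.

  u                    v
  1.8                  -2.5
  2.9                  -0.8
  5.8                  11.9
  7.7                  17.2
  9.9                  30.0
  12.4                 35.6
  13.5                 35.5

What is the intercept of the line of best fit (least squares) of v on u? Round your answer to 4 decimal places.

-9.2689

n = 7, Σx = 54, Σy = 126.9, Σxy = 1412.33, Σx² = 538.6
Sxx = Σx² − (Σx)²/n = 538.6 − 416.571429 = 122.028571
Sxy = Σxy − (Σx)(Σy)/n = 1412.33 − 978.942857 = 433.387143
b = Sxy/Sxx = 433.387143/122.028571 = 3.551522
a = ȳ − b·x̄ = 18.128571 − 3.551522·7.714286 = -9.268883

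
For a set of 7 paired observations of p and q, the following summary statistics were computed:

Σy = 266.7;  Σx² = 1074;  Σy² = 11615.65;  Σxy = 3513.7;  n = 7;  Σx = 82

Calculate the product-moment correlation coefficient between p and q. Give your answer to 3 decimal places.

Sxx = Σx² − (Σx)²/n = 1074 − 960.571429 = 113.428571
Sxy = Σxy − (Σx)(Σy)/n = 3513.7 − 3124.2 = 389.5
Syy = Σy² − (Σy)²/n = 11615.65 − 10161.27 = 1454.38
r = Sxy/√(Sxx·Syy) = 389.5/√(164968.245714) = 389.5/406.162832 = 0.958975

0.959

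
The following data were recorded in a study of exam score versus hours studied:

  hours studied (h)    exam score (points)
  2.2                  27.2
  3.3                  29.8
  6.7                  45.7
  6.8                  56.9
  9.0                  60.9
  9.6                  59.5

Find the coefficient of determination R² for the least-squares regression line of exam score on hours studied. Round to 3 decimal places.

n = 6, Σx = 37.6, Σy = 280, Σxy = 1970.59, Σx² = 280.02, Σy² = 14203.04
Sxx = Σx² − (Σx)²/n = 280.02 − 235.626667 = 44.393333
Sxy = Σxy − (Σx)(Σy)/n = 1970.59 − 1754.666667 = 215.923333
Syy = Σy² − (Σy)²/n = 14203.04 − 13066.666667 = 1136.373333
R² = Sxy²/(Sxx·Syy) = (215.923333)²/(44.393333·1136.373333) = 0.924188

0.924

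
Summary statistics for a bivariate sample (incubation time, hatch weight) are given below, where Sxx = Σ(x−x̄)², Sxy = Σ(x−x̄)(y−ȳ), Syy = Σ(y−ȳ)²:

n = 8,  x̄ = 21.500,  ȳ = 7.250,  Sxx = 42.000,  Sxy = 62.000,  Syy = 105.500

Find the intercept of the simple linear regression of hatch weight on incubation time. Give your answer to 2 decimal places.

-24.49

b = Sxy/Sxx = 62/42 = 1.476190
a = ȳ − b·x̄ = 7.25 − 1.476190·21.5 = -24.488095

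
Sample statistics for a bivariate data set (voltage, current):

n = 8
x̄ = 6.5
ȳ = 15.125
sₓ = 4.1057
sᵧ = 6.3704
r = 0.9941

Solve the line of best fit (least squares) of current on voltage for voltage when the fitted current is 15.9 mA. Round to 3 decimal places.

7.002

b = r · sᵧ/sₓ = 0.9941 · 6.3704/4.1057 = 1.542445
a = ȳ − b·x̄ = 15.125 − 1.542445·6.5 = 5.099110
Set a + b·x = 15.9: x = (15.9 − 5.099110) / 1.542445 = 7.002449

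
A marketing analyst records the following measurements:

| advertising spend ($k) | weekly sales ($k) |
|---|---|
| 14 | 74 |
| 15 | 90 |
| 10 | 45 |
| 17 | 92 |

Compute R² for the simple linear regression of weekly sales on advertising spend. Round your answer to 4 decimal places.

0.9405

n = 4, Σx = 56, Σy = 301, Σxy = 4400, Σx² = 810, Σy² = 24065
Sxx = Σx² − (Σx)²/n = 810 − 784 = 26
Sxy = Σxy − (Σx)(Σy)/n = 4400 − 4214 = 186
Syy = Σy² − (Σy)²/n = 24065 − 22650.25 = 1414.75
R² = Sxy²/(Sxx·Syy) = (186)²/(26·1414.75) = 0.940530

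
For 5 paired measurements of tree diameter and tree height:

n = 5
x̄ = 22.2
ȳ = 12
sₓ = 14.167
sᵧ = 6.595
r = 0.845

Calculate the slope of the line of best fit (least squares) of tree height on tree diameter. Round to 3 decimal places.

0.393

b = r · sᵧ/sₓ = 0.845 · 6.595/14.167 = 0.393363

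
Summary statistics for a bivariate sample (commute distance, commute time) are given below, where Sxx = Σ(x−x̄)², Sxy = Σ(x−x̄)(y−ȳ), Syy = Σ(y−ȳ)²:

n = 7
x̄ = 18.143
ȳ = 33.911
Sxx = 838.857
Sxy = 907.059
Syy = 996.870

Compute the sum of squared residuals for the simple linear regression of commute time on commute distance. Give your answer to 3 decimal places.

b = Sxy/Sxx = 907.059/838.857 = 1.081303
SSE = Syy − b·Sxy = 996.87 − 1.081303·907.059 = 16.063940

16.064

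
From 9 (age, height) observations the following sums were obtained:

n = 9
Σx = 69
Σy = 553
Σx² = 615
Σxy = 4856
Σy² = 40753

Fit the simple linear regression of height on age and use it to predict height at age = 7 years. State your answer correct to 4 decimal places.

Sxx = Σx² − (Σx)²/n = 615 − 529 = 86
Sxy = Σxy − (Σx)(Σy)/n = 4856 − 4239.666667 = 616.333333
b = Sxy/Sxx = 616.333333/86 = 7.166667
a = ȳ − b·x̄ = 61.444444 − 7.166667·7.666667 = 6.5
ŷ(7) = a + b·7 = 6.5 + 7.166667·7 = 56.666667

56.6667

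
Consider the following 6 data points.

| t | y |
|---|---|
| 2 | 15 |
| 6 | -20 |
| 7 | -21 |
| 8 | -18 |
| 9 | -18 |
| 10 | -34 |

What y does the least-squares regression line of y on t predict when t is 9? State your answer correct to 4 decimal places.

n = 6, Σx = 42, Σy = -96, Σxy = -883, Σx² = 334
Sxx = Σx² − (Σx)²/n = 334 − 294 = 40
Sxy = Σxy − (Σx)(Σy)/n = -883 − (-672) = -211
b = Sxy/Sxx = -211/40 = -5.275
a = ȳ − b·x̄ = -16 − (-5.275)·7 = 20.925
ŷ(9) = a + b·9 = 20.925 + (-5.275)·9 = -26.55

-26.5500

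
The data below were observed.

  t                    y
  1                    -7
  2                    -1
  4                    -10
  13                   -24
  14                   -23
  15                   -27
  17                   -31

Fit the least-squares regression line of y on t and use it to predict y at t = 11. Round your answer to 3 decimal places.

-20.148

n = 7, Σx = 66, Σy = -123, Σxy = -1615, Σx² = 900
Sxx = Σx² − (Σx)²/n = 900 − 622.285714 = 277.714286
Sxy = Σxy − (Σx)(Σy)/n = -1615 − (-1159.714286) = -455.285714
b = Sxy/Sxx = -455.285714/277.714286 = -1.639403
a = ȳ − b·x̄ = -17.571429 − (-1.639403)·9.428571 = -2.114198
ŷ(11) = a + b·11 = -2.114198 + (-1.639403)·11 = -20.147634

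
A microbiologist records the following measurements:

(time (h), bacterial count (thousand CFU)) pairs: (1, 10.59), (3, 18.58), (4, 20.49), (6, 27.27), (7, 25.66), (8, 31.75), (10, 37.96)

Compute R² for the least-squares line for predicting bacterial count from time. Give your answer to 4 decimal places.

n = 7, Σx = 39, Σy = 172.3, Σxy = 1125.13, Σx² = 275, Σy² = 4728.3172
Sxx = Σx² − (Σx)²/n = 275 − 217.285714 = 57.714286
Sxy = Σxy − (Σx)(Σy)/n = 1125.13 − 959.957143 = 165.172857
Syy = Σy² − (Σy)²/n = 4728.3172 − 4241.041429 = 487.275771
R² = Sxy²/(Sxx·Syy) = (165.172857)²/(57.714286·487.275771) = 0.970106

0.9701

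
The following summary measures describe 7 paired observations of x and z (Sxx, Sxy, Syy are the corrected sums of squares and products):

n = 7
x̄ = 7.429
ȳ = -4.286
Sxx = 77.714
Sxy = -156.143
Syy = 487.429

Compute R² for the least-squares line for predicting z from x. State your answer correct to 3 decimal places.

0.644

R² = Sxy²/(Sxx·Syy) = (-156.143)²/(77.714·487.429) = 0.643627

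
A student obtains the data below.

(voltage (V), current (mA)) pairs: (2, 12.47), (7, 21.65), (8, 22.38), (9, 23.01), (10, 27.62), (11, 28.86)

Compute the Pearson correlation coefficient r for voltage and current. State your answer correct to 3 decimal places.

n = 6, Σx = 47, Σy = 135.99, Σxy = 1156.28, Σx² = 419, Σy² = 3250.3119
Sxx = Σx² − (Σx)²/n = 419 − 368.166667 = 50.833333
Sxy = Σxy − (Σx)(Σy)/n = 1156.28 − 1065.255 = 91.025
Syy = Σy² − (Σy)²/n = 3250.3119 − 3082.21335 = 168.09855
r = Sxy/√(Sxx·Syy) = 91.025/√(8545.009625) = 91.025/92.439221 = 0.984701

0.985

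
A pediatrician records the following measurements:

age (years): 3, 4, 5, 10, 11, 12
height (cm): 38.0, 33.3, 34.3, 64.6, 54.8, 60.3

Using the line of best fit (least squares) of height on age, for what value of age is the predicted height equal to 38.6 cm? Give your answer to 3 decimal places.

4.740

n = 6, Σx = 45, Σy = 285.3, Σxy = 2391.1, Σx² = 415
Sxx = Σx² − (Σx)²/n = 415 − 337.5 = 77.5
Sxy = Σxy − (Σx)(Σy)/n = 2391.1 − 2139.75 = 251.35
b = Sxy/Sxx = 251.35/77.5 = 3.243226
a = ȳ − b·x̄ = 47.55 − 3.243226·7.5 = 23.225806
Set a + b·x = 38.6: x = (38.6 − 23.225806) / 3.243226 = 4.740402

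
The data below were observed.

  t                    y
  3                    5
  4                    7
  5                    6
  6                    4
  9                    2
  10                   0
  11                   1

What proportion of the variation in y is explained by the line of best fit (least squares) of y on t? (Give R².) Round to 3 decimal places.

n = 7, Σx = 48, Σy = 25, Σxy = 126, Σx² = 388, Σy² = 131
Sxx = Σx² − (Σx)²/n = 388 − 329.142857 = 58.857143
Sxy = Σxy − (Σx)(Σy)/n = 126 − 171.428571 = -45.428571
Syy = Σy² − (Σy)²/n = 131 − 89.285714 = 41.714286
R² = Sxy²/(Sxx·Syy) = (-45.428571)²/(58.857143·41.714286) = 0.840571

0.841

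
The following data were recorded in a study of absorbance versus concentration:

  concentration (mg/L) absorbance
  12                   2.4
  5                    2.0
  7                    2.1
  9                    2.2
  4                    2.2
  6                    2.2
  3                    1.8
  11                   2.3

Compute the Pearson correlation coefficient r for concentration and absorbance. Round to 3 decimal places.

0.814

n = 8, Σx = 57, Σy = 17.2, Σxy = 126, Σx² = 481, Σy² = 37.22
Sxx = Σx² − (Σx)²/n = 481 − 406.125 = 74.875
Sxy = Σxy − (Σx)(Σy)/n = 126 − 122.55 = 3.45
Syy = Σy² − (Σy)²/n = 37.22 − 36.98 = 0.24
r = Sxy/√(Sxx·Syy) = 3.45/√(17.97) = 3.45/4.239104 = 0.813851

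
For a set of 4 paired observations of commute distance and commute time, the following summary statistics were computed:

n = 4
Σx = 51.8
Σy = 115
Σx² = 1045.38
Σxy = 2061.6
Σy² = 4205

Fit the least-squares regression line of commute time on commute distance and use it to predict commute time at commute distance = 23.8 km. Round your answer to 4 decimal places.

Sxx = Σx² − (Σx)²/n = 1045.38 − 670.81 = 374.57
Sxy = Σxy − (Σx)(Σy)/n = 2061.6 − 1489.25 = 572.35
b = Sxy/Sxx = 572.35/374.57 = 1.528019
a = ȳ − b·x̄ = 28.75 − 1.528019·12.95 = 8.962157
ŷ(23.8) = a + b·23.8 = 8.962157 + 1.528019·23.8 = 45.329004

45.3290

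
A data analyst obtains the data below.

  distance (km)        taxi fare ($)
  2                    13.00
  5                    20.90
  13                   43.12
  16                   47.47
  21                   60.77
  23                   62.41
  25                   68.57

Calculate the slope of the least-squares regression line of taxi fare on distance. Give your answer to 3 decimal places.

2.390

n = 7, Σx = 105, Σy = 316.24, Σxy = 5876.43, Σx² = 2049
Sxx = Σx² − (Σx)²/n = 2049 − 1575 = 474
Sxy = Σxy − (Σx)(Σy)/n = 5876.43 − 4743.6 = 1132.83
b = Sxy/Sxx = 1132.83/474 = 2.389937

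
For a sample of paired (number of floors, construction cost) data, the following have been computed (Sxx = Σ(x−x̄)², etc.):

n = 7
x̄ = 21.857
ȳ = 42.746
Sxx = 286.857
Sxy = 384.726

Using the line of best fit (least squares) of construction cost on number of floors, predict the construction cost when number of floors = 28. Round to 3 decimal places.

b = Sxy/Sxx = 384.726/286.857 = 1.341177
a = ȳ − b·x̄ = 42.746 − 1.341177·21.857 = 13.431895
ŷ(28) = a + b·28 = 13.431895 + 1.341177·28 = 50.984850

50.985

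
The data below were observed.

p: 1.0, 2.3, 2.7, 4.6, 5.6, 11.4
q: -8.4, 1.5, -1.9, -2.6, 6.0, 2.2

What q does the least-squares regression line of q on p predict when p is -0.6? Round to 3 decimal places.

-4.398

n = 6, Σx = 27.6, Σy = -3.2, Σxy = 36.64, Σx² = 196.06
Sxx = Σx² − (Σx)²/n = 196.06 − 126.96 = 69.1
Sxy = Σxy − (Σx)(Σy)/n = 36.64 − (-14.72) = 51.36
b = Sxy/Sxx = 51.36/69.1 = 0.743271
a = ȳ − b·x̄ = -0.533333 − 0.743271·4.6 = -3.952378
ŷ(-0.6) = a + b·-0.6 = -3.952378 + 0.743271·(-0.6) = -4.398341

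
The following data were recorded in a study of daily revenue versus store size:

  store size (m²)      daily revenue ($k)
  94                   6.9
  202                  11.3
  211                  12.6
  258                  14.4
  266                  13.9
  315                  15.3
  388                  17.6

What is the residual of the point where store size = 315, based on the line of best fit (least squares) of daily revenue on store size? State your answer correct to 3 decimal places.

n = 7, Σx = 1734, Σy = 92, Σxy = 24650.7, Σx² = 481250
Sxx = Σx² − (Σx)²/n = 481250 − 429536.571429 = 51713.428571
Sxy = Σxy − (Σx)(Σy)/n = 24650.7 − 22789.714286 = 1860.985714
b = Sxy/Sxx = 1860.985714/51713.428571 = 0.035987
a = ȳ − b·x̄ = 13.142857 − 0.035987·247.714286 = 4.228485
ŷ(315) = 4.228485 + 0.035987·315 = 15.564235
residual = y − ŷ = 15.3 − 15.564235 = -0.264235

-0.264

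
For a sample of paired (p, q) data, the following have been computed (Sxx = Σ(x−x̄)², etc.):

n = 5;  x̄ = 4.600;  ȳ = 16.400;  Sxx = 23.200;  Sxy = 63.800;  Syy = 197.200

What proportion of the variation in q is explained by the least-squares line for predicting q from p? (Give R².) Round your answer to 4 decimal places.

0.8897

R² = Sxy²/(Sxx·Syy) = (63.8)²/(23.2·197.2) = 0.889706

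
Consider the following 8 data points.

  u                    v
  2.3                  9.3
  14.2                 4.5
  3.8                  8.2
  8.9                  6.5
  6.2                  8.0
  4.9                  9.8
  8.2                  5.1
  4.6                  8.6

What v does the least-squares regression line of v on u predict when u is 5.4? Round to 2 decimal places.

8.06

n = 8, Σx = 53.1, Σy = 60, Σxy = 353.3, Σx² = 451.43
Sxx = Σx² − (Σx)²/n = 451.43 − 352.45125 = 98.97875
Sxy = Σxy − (Σx)(Σy)/n = 353.3 − 398.25 = -44.95
b = Sxy/Sxx = -44.95/98.97875 = -0.454138
a = ȳ − b·x̄ = 7.5 − (-0.454138)·6.6375 = 10.514340
ŷ(5.4) = a + b·5.4 = 10.514340 + (-0.454138)·5.4 = 8.061996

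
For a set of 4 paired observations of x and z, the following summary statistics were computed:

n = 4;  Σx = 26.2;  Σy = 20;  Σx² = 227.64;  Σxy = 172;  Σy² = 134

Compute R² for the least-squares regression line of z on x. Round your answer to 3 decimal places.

Sxx = Σx² − (Σx)²/n = 227.64 − 171.61 = 56.03
Sxy = Σxy − (Σx)(Σy)/n = 172 − 131 = 41
Syy = Σy² − (Σy)²/n = 134 − 100 = 34
R² = Sxy²/(Sxx·Syy) = (41)²/(56.03·34) = 0.882405

0.882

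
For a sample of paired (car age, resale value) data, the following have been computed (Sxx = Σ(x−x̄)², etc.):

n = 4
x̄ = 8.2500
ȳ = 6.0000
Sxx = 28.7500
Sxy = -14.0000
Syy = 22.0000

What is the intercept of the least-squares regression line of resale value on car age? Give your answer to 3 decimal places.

b = Sxy/Sxx = -14/28.75 = -0.486957
a = ȳ − b·x̄ = 6 − (-0.486957)·8.25 = 10.017391

10.017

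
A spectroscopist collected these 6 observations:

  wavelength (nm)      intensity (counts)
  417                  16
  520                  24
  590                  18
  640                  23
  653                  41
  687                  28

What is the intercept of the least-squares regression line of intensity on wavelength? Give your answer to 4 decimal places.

-7.6923

n = 6, Σx = 3507, Σy = 150, Σxy = 90501, Σx² = 2100367
Sxx = Σx² − (Σx)²/n = 2100367 − 2049841.5 = 50525.5
Sxy = Σxy − (Σx)(Σy)/n = 90501 − 87675 = 2826
b = Sxy/Sxx = 2826/50525.5 = 0.055932
a = ȳ − b·x̄ = 25 − 0.055932·584.5 = -7.692343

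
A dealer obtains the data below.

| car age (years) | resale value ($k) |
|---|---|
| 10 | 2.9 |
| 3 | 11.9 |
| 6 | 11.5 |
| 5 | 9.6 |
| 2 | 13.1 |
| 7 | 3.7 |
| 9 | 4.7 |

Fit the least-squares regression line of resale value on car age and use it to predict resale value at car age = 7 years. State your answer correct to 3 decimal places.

6.887

n = 7, Σx = 42, Σy = 57.4, Σxy = 276.1, Σx² = 304
Sxx = Σx² − (Σx)²/n = 304 − 252 = 52
Sxy = Σxy − (Σx)(Σy)/n = 276.1 − 344.4 = -68.3
b = Sxy/Sxx = -68.3/52 = -1.313462
a = ȳ − b·x̄ = 8.2 − (-1.313462)·6 = 16.080769
ŷ(7) = a + b·7 = 16.080769 + (-1.313462)·7 = 6.886538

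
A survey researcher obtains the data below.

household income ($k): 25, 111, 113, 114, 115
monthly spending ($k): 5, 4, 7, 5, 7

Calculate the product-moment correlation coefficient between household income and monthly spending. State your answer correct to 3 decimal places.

n = 5, Σx = 478, Σy = 28, Σxy = 2735, Σx² = 51936, Σy² = 164
Sxx = Σx² − (Σx)²/n = 51936 − 45696.8 = 6239.2
Sxy = Σxy − (Σx)(Σy)/n = 2735 − 2676.8 = 58.2
Syy = Σy² − (Σy)²/n = 164 − 156.8 = 7.2
r = Sxy/√(Sxx·Syy) = 58.2/√(44922.24) = 58.2/211.948673 = 0.274595

0.275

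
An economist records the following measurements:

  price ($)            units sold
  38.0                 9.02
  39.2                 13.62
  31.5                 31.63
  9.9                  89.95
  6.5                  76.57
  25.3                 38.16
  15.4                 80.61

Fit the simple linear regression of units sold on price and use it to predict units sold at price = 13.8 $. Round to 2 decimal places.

72.45

n = 7, Σx = 165.8, Σy = 339.56, Σxy = 5468.061, Σx² = 4990.4
Sxx = Σx² − (Σx)²/n = 4990.4 − 3927.091429 = 1063.308571
Sxy = Σxy − (Σx)(Σy)/n = 5468.061 − 8042.721143 = -2574.660143
b = Sxy/Sxx = -2574.660143/1063.308571 = -2.421367
a = ȳ − b·x̄ = 48.508571 − (-2.421367)·23.685714 = 105.860375
ŷ(13.8) = a + b·13.8 = 105.860375 + (-2.421367)·13.8 = 72.445512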